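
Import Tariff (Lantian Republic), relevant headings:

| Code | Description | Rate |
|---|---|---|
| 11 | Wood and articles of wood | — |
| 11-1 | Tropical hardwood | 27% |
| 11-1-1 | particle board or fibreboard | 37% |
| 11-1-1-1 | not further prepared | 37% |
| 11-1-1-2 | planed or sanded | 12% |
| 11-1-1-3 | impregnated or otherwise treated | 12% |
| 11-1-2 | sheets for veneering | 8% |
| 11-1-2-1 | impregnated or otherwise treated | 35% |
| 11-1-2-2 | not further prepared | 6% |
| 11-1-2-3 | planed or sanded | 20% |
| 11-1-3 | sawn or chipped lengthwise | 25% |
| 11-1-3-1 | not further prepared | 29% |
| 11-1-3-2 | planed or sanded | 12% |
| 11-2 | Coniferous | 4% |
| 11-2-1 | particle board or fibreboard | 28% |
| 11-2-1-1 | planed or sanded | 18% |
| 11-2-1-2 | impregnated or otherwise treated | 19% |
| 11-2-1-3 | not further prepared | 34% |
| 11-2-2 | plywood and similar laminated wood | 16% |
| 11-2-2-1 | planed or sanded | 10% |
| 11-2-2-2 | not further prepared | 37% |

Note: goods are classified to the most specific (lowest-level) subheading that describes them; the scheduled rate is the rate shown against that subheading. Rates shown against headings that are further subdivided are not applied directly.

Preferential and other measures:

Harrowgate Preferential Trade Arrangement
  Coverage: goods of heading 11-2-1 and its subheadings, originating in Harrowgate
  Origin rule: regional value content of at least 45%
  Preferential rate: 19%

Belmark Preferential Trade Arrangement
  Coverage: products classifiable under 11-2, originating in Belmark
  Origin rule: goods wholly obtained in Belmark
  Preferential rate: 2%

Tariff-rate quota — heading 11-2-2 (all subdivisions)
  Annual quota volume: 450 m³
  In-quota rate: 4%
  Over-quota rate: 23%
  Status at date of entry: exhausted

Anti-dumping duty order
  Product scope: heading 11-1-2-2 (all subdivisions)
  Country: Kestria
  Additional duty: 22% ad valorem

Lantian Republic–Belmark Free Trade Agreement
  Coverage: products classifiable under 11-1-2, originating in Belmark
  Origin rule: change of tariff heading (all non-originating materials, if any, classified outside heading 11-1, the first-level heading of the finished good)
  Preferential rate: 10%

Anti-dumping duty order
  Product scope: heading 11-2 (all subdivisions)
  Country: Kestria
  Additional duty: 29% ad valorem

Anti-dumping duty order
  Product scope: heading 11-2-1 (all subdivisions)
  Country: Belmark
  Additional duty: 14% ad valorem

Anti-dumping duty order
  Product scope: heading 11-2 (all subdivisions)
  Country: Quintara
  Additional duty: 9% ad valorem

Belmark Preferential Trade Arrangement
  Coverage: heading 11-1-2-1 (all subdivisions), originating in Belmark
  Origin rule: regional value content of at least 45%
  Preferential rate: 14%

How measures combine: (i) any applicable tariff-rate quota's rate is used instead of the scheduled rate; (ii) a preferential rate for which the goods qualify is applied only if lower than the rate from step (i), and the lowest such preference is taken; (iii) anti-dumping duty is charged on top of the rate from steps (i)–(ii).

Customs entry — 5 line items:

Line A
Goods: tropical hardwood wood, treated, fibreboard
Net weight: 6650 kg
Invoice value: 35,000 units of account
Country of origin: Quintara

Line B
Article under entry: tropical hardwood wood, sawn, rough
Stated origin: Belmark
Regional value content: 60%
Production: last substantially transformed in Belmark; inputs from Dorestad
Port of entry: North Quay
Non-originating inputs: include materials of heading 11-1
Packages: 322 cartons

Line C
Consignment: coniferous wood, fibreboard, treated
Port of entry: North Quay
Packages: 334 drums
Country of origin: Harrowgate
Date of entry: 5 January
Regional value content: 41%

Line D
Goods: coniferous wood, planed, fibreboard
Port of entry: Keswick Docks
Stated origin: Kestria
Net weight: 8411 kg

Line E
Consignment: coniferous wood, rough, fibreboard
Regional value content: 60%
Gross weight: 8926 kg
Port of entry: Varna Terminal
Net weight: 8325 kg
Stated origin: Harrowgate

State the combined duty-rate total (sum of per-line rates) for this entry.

Line A: tropical hardwood → 11-1; fibreboard → 11-1-1; treated → 11-1-1-3. Scheduled 12%. No special measure applies. → 12%.
Line B: tropical hardwood → 11-1; sawn → 11-1-3; rough → 11-1-3-1. Scheduled 29%. Belmark agreement on 11-2: 11-1-3-1 not covered; Belmark agreement on 11-1-2: 11-1-3-1 not covered; Belmark agreement on 11-1-2-1: 11-1-3-1 not covered. → 29%.
Line C: coniferous → 11-2; fibreboard → 11-2-1; treated → 11-2-1-2. Scheduled 19%. Harrowgate agreement on 11-2-1: RVC < 45%. → 19%.
Line D: coniferous → 11-2; fibreboard → 11-2-1; planed → 11-2-1-1. Scheduled 18%. anti-dumping (Kestria, 11-2): +29%; total 18% + 29% = 47%. → 47%.
Line E: coniferous → 11-2; fibreboard → 11-2-1; rough → 11-2-1-3. Scheduled 34%. Harrowgate agreement on 11-2-1: RVC ≥ 45% → 19% available; preferential 19%. → 19%.
Sum: 12% + 29% + 19% + 47% + 19% = 126%.

126%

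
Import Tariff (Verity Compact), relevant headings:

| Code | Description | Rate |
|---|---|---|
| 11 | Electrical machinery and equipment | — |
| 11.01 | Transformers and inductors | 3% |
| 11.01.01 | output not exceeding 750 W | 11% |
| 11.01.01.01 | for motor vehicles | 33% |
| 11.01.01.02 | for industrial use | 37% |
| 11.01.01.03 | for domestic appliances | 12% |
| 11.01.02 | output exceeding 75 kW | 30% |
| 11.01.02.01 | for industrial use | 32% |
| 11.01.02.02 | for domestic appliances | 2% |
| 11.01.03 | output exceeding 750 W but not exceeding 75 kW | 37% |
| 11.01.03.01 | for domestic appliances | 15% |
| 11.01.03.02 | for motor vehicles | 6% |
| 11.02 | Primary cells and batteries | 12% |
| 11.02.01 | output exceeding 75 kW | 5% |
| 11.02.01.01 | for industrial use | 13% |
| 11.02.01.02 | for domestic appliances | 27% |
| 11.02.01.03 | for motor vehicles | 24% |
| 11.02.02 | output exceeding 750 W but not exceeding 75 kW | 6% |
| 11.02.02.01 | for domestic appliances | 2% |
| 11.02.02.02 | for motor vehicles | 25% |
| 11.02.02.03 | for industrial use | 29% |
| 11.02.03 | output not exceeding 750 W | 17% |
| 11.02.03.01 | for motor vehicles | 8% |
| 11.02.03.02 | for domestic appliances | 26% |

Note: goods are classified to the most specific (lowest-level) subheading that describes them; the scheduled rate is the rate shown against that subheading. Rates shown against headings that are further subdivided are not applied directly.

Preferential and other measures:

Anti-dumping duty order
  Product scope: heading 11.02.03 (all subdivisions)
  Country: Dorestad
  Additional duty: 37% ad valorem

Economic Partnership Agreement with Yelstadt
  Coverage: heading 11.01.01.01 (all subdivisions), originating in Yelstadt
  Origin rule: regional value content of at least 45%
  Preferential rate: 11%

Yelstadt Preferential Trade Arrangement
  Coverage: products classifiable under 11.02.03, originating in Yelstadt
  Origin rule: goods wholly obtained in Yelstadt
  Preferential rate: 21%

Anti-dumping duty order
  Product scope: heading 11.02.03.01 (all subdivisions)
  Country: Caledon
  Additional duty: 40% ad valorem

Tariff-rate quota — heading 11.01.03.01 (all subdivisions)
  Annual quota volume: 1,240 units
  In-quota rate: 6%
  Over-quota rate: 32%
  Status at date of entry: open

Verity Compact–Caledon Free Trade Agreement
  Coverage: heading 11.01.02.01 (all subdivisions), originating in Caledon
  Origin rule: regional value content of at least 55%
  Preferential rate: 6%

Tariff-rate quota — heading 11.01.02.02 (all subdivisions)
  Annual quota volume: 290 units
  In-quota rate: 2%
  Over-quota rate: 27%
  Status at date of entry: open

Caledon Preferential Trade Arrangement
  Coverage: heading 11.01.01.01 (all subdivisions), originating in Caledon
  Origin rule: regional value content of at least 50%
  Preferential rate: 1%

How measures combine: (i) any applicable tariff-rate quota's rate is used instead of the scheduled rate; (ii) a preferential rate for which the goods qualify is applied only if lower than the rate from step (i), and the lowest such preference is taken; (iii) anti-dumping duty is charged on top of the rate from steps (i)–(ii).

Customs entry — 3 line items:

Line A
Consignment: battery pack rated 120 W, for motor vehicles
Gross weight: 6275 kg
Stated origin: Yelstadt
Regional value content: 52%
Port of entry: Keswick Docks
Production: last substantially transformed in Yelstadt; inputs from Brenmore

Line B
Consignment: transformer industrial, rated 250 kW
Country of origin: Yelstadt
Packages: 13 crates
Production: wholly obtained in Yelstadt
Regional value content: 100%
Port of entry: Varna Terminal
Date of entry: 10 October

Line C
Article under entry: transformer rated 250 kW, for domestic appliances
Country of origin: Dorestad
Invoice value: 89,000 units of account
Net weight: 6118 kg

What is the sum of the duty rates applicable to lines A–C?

42%

Line A: battery pack → 11.02; rated 120 W → 11.02.03; for motor vehicles → 11.02.03.01. Scheduled 8%. Yelstadt agreement on 11.01.01.01: 11.02.03.01 not covered; Yelstadt agreement on 11.02.03: not wholly obtained. → 8%.
Line B: transformer → 11.01; rated 250 kW → 11.01.02; industrial → 11.01.02.01. Scheduled 32%. Yelstadt agreement on 11.01.01.01: 11.01.02.01 not covered; Yelstadt agreement on 11.02.03: 11.01.02.01 not covered. → 32%.
Line C: transformer → 11.01; rated 250 kW → 11.01.02; for domestic appliances → 11.01.02.02. Scheduled 2%. quota on 11.01.02.02 open → in-quota 2%. → 2%.
Sum: 8% + 32% + 2% = 42%.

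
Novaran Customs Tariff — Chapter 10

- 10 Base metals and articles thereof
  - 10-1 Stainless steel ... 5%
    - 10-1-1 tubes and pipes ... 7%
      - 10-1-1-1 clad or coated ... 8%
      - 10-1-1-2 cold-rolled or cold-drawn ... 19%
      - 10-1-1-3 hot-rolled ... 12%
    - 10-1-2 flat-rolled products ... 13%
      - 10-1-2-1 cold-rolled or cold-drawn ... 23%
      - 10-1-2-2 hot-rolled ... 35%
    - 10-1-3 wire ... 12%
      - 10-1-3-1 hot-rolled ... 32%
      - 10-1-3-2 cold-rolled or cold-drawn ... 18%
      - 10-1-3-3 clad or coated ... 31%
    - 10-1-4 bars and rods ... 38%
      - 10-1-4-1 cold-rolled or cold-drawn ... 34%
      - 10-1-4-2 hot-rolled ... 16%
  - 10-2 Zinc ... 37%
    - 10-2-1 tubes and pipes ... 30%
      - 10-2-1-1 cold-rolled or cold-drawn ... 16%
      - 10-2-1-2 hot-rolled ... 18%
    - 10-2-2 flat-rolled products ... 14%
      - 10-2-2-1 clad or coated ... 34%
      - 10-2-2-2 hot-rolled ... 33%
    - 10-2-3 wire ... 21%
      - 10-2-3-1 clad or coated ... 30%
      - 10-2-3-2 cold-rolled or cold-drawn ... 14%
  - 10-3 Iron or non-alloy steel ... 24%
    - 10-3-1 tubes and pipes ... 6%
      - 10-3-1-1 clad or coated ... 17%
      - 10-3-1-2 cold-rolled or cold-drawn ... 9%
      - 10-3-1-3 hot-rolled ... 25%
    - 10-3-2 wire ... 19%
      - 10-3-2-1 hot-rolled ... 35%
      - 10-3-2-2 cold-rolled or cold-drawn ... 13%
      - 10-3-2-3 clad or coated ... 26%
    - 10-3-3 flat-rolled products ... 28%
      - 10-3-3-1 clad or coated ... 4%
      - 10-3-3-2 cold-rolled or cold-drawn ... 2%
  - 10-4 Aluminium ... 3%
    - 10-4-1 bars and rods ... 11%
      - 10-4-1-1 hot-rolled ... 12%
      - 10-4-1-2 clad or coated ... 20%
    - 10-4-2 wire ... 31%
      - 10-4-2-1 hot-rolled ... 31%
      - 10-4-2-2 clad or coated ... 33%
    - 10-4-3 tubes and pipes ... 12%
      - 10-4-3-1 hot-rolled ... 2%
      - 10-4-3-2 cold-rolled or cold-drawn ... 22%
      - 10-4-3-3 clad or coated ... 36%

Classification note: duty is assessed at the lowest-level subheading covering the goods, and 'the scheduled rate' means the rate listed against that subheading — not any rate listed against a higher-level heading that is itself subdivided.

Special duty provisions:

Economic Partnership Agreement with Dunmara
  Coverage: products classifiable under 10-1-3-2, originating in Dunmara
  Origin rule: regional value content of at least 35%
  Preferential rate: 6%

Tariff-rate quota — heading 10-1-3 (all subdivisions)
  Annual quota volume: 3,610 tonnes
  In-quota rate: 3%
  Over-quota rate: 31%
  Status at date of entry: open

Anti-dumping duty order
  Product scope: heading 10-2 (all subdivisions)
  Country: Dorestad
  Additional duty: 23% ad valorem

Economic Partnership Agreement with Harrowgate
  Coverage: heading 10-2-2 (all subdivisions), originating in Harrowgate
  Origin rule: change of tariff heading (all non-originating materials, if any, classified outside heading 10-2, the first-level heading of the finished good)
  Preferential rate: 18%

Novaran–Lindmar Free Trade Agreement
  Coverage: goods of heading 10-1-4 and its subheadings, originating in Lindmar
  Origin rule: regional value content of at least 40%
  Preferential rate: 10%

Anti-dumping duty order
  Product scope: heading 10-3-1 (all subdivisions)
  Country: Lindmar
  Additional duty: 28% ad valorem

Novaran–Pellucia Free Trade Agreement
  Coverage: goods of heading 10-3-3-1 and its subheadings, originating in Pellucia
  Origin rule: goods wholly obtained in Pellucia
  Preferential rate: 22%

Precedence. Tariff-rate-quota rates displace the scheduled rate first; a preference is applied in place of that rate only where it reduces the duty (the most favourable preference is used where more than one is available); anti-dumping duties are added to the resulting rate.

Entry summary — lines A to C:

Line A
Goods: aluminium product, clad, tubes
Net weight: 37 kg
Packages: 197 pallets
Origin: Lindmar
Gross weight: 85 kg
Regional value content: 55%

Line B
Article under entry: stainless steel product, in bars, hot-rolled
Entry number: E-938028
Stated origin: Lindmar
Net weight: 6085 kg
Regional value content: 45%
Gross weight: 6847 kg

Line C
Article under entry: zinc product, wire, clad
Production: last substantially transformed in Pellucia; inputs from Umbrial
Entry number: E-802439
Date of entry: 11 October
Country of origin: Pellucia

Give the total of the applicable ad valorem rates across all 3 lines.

76%

Line A: aluminium → 10-4; tubes → 10-4-3; clad → 10-4-3-3. Scheduled 36%. Lindmar agreement on 10-1-4: 10-4-3-3 not covered. → 36%.
Line B: stainless steel → 10-1; in bars → 10-1-4; hot-rolled → 10-1-4-2. Scheduled 16%. Lindmar agreement on 10-1-4: RVC ≥ 40% → 10% available; preferential 10%. → 10%.
Line C: zinc → 10-2; wire → 10-2-3; clad → 10-2-3-1. Scheduled 30%. Pellucia agreement on 10-3-3-1: 10-2-3-1 not covered. → 30%.
Sum: 36% + 10% + 30% = 76%.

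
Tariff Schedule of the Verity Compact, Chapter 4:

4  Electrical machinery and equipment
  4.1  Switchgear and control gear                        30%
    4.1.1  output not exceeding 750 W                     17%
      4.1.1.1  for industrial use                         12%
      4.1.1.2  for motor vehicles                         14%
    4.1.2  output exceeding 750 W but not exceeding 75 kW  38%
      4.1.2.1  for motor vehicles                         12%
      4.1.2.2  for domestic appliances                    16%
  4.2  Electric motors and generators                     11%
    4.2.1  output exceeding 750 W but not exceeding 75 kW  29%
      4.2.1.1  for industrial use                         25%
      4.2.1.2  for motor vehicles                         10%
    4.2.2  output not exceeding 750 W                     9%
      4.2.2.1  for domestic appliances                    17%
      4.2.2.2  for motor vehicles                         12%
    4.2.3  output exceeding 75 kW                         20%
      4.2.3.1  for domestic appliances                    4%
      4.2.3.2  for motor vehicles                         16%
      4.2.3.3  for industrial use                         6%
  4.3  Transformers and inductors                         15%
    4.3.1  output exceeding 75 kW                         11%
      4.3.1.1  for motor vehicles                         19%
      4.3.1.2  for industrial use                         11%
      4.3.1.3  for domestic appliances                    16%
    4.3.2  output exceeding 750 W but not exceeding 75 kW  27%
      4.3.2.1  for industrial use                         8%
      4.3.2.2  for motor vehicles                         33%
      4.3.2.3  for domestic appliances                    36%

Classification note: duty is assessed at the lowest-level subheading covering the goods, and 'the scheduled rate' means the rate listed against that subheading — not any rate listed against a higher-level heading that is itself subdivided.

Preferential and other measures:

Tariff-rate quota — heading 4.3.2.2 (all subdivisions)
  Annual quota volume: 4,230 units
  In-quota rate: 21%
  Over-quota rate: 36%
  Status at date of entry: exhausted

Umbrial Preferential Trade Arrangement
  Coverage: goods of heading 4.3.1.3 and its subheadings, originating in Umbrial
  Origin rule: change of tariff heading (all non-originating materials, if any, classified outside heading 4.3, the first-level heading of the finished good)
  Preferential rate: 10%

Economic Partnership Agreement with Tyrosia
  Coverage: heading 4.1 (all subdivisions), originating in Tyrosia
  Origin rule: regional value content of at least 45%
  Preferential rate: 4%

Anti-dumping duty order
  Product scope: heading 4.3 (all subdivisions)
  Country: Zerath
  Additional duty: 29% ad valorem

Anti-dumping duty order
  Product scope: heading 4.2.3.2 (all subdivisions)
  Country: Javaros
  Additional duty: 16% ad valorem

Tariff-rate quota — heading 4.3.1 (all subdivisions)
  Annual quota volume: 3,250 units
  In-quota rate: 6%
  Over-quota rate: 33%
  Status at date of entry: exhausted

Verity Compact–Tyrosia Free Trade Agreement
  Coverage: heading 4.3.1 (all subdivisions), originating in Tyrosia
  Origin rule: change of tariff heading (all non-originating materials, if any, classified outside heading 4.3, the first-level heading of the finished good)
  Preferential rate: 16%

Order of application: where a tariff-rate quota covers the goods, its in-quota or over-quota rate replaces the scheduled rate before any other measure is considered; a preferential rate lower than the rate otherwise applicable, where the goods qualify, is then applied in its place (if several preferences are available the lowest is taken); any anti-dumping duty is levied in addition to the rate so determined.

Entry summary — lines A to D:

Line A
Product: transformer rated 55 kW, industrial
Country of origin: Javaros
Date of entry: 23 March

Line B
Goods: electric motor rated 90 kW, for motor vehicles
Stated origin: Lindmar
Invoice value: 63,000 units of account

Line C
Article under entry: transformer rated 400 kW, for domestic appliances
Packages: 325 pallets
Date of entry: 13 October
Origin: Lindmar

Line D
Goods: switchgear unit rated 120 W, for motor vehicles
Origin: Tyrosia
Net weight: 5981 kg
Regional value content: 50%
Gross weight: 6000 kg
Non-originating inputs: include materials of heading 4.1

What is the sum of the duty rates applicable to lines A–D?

61%

Line A: transformer → 4.3; rated 55 kW → 4.3.2; industrial → 4.3.2.1. Scheduled 8%. No special measure applies. → 8%.
Line B: electric motor → 4.2; rated 90 kW → 4.2.3; for motor vehicles → 4.2.3.2. Scheduled 16%. No special measure applies. → 16%.
Line C: transformer → 4.3; rated 400 kW → 4.3.1; for domestic appliances → 4.3.1.3. Scheduled 16%. quota on 4.3.1 exhausted → over-quota 33%. → 33%.
Line D: switchgear unit → 4.1; rated 120 W → 4.1.1; for motor vehicles → 4.1.1.2. Scheduled 14%. Tyrosia agreement on 4.1: RVC ≥ 45% → 4% available; Tyrosia agreement on 4.3.1: 4.1.1.2 not covered; preferential 4%. → 4%.
Sum: 8% + 16% + 33% + 4% = 61%.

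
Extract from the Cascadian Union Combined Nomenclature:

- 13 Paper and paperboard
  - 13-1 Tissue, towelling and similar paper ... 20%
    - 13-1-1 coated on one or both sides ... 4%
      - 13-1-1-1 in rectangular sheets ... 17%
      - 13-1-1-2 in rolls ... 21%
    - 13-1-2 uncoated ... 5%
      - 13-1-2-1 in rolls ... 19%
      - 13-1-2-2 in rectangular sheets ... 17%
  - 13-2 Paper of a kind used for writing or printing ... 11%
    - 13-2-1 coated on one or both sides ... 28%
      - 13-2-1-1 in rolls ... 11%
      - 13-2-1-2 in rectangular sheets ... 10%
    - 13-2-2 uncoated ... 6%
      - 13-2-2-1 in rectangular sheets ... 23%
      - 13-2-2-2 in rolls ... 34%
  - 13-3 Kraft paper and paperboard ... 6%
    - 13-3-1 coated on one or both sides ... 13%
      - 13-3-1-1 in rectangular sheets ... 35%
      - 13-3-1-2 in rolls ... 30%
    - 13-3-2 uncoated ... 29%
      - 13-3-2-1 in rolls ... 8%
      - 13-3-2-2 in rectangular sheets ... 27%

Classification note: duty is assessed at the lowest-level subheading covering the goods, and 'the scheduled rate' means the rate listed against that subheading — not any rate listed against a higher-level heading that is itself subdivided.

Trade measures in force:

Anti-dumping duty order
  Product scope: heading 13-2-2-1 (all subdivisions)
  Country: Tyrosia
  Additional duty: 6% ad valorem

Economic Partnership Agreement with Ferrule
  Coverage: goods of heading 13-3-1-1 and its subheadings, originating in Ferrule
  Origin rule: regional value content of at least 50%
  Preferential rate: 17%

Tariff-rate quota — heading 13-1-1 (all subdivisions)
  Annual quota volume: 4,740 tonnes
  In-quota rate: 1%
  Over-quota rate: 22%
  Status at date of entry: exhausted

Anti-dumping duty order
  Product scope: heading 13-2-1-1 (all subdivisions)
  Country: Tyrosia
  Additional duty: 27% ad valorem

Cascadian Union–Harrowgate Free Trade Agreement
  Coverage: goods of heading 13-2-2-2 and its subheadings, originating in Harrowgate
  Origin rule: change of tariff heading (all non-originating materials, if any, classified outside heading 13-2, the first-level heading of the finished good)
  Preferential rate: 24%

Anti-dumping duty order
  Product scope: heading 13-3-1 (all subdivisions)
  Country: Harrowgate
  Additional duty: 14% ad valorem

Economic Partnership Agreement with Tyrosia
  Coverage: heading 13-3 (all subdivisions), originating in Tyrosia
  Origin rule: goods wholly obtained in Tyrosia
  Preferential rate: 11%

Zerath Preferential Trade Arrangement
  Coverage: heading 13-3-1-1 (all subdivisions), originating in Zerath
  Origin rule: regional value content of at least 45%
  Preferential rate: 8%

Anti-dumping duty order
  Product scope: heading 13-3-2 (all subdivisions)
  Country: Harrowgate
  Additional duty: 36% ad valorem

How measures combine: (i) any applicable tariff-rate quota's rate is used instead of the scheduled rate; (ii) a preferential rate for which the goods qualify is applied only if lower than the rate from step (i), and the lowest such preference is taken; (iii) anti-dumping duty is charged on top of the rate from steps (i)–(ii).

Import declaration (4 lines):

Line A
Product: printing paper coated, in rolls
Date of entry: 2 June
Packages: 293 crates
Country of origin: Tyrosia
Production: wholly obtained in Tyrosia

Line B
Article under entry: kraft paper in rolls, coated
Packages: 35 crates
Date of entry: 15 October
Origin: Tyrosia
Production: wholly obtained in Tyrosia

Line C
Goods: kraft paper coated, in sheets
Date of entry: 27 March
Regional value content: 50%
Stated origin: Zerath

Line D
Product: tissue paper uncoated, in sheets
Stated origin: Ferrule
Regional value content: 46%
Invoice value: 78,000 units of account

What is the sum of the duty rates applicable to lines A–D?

74%

Line A: printing paper → 13-2; coated → 13-2-1; in rolls → 13-2-1-1. Scheduled 11%. Tyrosia agreement on 13-3: 13-2-1-1 not covered; anti-dumping (Tyrosia, 13-2-1-1): +27%; total 11% + 27% = 38%. → 38%.
Line B: kraft paper → 13-3; coated → 13-3-1; in rolls → 13-3-1-2. Scheduled 30%. Tyrosia agreement on 13-3: wholly obtained → 11% available; preferential 11%. → 11%.
Line C: kraft paper → 13-3; coated → 13-3-1; in sheets → 13-3-1-1. Scheduled 35%. Zerath agreement on 13-3-1-1: RVC ≥ 45% → 8% available; preferential 8%. → 8%.
Line D: tissue paper → 13-1; uncoated → 13-1-2; in sheets → 13-1-2-2. Scheduled 17%. Ferrule agreement on 13-3-1-1: 13-1-2-2 not covered. → 17%.
Sum: 38% + 11% + 8% + 17% = 74%.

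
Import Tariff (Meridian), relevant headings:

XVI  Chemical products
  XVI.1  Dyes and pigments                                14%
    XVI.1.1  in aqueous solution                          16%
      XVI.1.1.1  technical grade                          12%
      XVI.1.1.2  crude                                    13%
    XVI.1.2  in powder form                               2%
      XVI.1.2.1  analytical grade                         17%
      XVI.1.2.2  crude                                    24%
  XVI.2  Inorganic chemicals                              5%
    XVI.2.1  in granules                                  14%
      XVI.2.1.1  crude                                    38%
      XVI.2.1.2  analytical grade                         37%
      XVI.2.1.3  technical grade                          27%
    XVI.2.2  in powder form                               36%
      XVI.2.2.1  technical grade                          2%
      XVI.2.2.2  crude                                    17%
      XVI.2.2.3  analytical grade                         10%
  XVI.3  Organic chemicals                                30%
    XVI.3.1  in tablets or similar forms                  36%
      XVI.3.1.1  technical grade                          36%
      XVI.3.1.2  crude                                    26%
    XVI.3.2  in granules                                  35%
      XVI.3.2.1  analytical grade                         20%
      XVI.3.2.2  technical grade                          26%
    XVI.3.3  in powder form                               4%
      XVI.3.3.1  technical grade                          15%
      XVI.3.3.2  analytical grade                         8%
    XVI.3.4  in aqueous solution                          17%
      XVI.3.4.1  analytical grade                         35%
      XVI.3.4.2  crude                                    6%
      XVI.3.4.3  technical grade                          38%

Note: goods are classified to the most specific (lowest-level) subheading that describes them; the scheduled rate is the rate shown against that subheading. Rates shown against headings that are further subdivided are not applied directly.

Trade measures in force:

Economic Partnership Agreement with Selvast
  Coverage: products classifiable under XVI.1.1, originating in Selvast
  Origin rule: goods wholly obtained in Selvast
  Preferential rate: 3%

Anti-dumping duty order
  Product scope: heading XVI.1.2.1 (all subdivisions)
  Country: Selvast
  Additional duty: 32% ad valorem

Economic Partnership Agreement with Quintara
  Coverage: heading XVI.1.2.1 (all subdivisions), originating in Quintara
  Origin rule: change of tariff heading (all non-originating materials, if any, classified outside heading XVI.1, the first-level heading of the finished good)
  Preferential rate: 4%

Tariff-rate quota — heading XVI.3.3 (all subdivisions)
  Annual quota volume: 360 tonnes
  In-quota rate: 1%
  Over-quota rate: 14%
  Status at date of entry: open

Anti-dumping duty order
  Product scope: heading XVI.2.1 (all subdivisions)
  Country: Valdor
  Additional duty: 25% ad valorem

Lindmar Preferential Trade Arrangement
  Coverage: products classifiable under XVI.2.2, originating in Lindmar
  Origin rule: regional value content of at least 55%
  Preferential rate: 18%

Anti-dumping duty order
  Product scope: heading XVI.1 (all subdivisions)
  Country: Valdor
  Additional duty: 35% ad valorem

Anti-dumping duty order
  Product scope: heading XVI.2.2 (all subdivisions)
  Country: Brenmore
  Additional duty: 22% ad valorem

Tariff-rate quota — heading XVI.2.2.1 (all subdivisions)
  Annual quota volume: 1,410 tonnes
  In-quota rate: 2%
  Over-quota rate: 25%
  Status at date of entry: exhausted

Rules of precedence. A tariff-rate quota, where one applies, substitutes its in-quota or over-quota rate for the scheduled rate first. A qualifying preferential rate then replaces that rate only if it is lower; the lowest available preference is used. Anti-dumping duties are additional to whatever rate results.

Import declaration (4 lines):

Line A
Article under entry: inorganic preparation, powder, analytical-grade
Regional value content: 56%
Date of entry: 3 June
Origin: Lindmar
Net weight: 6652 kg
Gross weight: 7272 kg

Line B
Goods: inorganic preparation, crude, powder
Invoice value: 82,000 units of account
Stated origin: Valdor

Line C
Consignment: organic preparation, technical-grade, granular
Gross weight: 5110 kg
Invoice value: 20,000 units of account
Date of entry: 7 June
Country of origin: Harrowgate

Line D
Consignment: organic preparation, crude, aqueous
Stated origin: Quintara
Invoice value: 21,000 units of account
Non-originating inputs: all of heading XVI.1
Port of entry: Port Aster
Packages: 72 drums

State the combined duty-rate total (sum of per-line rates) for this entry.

Line A: inorganic → XVI.2; powder → XVI.2.2; analytical-grade → XVI.2.2.3. Scheduled 10%. Lindmar agreement on XVI.2.2: RVC ≥ 55% → 18% available; preference 18% not lower than 10% → no reduction. → 10%.
Line B: inorganic → XVI.2; powder → XVI.2.2; crude → XVI.2.2.2. Scheduled 17%. No special measure applies. → 17%.
Line C: organic → XVI.3; granular → XVI.3.2; technical-grade → XVI.3.2.2. Scheduled 26%. No special measure applies. → 26%.
Line D: organic → XVI.3; aqueous → XVI.3.4; crude → XVI.3.4.2. Scheduled 6%. Quintara agreement on XVI.1.2.1: XVI.3.4.2 not covered. → 6%.
Sum: 10% + 17% + 26% + 6% = 59%.

59%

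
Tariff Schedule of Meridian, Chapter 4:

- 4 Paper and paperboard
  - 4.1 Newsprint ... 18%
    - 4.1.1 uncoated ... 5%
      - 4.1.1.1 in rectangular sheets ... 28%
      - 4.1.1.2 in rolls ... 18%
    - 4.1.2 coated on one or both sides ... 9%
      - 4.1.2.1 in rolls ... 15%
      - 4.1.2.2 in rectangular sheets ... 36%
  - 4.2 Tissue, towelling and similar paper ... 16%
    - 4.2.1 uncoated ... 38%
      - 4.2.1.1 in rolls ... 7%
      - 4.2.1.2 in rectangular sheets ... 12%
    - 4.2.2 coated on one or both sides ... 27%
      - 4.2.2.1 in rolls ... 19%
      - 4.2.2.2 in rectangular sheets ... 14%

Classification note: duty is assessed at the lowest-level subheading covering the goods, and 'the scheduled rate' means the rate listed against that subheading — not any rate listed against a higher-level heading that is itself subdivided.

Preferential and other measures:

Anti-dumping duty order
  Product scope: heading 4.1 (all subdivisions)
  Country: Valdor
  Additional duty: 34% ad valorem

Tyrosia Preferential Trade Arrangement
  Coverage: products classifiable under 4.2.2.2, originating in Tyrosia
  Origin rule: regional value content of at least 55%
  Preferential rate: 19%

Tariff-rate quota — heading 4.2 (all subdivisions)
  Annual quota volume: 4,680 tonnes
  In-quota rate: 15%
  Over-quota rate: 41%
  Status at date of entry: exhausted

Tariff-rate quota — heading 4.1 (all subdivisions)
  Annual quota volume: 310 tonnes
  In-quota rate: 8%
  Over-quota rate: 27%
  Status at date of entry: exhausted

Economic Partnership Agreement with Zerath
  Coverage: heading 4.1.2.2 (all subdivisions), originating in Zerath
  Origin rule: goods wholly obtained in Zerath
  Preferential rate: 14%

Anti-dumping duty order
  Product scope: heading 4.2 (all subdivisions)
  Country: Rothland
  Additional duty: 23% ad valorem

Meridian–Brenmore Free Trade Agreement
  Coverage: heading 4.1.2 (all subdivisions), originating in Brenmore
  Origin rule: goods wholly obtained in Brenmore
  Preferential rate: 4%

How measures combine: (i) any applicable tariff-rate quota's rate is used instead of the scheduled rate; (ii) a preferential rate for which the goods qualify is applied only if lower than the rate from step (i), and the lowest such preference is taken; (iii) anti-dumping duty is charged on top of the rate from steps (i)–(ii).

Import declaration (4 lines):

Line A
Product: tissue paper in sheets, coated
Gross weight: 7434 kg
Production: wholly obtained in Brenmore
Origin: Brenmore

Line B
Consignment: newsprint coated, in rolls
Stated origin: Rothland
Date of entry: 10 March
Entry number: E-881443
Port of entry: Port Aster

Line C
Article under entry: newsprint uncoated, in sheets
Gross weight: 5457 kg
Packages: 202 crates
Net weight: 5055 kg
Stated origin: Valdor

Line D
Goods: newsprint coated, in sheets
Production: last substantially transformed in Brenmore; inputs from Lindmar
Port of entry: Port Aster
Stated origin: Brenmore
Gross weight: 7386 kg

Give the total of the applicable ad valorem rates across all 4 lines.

Line A: tissue paper → 4.2; coated → 4.2.2; in sheets → 4.2.2.2. Scheduled 14%. quota on 4.2 exhausted → over-quota 41%; Brenmore agreement on 4.1.2: 4.2.2.2 not covered. → 41%.
Line B: newsprint → 4.1; coated → 4.1.2; in rolls → 4.1.2.1. Scheduled 15%. quota on 4.1 exhausted → over-quota 27%. → 27%.
Line C: newsprint → 4.1; uncoated → 4.1.1; in sheets → 4.1.1.1. Scheduled 28%. quota on 4.1 exhausted → over-quota 27%; anti-dumping (Valdor, 4.1): +34%; total 27% + 34% = 61%. → 61%.
Line D: newsprint → 4.1; coated → 4.1.2; in sheets → 4.1.2.2. Scheduled 36%. quota on 4.1 exhausted → over-quota 27%; Brenmore agreement on 4.1.2: not wholly obtained. → 27%.
Sum: 41% + 27% + 61% + 27% = 156%.

156%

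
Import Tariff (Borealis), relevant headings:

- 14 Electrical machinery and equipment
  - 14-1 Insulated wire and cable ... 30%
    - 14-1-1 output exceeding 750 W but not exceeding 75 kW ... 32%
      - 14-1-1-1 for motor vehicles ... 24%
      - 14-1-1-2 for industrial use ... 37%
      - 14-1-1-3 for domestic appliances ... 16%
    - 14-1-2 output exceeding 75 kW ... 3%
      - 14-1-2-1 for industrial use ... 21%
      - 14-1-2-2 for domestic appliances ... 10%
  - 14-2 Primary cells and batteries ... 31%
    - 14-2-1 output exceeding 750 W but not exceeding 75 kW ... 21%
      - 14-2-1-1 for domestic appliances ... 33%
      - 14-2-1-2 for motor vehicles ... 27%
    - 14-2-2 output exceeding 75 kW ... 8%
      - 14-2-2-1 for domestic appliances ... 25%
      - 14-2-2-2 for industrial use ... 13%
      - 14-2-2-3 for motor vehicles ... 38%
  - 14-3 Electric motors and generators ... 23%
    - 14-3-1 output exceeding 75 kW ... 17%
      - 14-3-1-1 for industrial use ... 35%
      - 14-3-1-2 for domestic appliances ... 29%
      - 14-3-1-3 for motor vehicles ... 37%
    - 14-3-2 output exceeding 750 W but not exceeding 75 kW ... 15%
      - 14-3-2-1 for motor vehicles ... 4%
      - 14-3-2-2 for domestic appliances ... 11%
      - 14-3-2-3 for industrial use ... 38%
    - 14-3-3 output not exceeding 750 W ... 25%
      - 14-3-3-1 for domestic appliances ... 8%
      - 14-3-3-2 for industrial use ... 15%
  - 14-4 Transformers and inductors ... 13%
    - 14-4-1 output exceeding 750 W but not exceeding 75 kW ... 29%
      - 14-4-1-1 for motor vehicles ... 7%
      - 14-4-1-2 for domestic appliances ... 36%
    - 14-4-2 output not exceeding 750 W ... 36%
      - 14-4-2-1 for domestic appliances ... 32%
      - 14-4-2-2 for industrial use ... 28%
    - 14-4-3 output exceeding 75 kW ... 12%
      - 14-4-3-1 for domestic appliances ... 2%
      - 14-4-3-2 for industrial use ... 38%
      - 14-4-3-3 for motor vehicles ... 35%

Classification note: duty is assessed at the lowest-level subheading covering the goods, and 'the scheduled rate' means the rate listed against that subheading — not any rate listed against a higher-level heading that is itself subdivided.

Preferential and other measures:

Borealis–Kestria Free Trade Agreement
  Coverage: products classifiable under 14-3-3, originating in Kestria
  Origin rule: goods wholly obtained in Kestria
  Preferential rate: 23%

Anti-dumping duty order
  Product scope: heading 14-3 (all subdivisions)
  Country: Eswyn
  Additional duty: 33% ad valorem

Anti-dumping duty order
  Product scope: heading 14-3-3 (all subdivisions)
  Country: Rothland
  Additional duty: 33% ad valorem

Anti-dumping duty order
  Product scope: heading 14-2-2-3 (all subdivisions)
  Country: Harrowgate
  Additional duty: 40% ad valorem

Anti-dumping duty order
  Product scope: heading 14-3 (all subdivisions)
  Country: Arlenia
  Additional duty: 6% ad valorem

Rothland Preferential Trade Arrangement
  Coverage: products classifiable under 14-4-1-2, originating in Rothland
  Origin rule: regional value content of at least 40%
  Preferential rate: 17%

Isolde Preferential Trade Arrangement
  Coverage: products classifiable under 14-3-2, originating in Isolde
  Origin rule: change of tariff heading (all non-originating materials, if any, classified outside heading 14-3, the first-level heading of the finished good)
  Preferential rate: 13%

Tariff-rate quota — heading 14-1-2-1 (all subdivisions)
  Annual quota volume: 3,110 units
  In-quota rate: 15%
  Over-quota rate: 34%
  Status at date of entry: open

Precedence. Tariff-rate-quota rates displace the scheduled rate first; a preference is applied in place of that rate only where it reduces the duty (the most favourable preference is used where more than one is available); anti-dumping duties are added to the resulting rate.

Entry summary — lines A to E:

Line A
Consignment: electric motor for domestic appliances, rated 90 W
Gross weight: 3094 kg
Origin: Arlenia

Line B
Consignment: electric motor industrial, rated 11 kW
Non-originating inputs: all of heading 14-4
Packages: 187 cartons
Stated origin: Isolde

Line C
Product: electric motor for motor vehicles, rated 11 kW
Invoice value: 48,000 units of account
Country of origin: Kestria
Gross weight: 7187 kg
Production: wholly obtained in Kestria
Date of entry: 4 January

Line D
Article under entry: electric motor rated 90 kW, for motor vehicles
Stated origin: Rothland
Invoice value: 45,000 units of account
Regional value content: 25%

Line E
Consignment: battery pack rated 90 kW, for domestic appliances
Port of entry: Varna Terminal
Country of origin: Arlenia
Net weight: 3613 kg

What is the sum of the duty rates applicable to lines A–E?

93%

Line A: electric motor → 14-3; rated 90 W → 14-3-3; for domestic appliances → 14-3-3-1. Scheduled 8%. anti-dumping (Arlenia, 14-3): +6%; total 8% + 6% = 14%. → 14%.
Line B: electric motor → 14-3; rated 11 kW → 14-3-2; industrial → 14-3-2-3. Scheduled 38%. Isolde agreement on 14-3-2: CTH met → 13% available; preferential 13%. → 13%.
Line C: electric motor → 14-3; rated 11 kW → 14-3-2; for motor vehicles → 14-3-2-1. Scheduled 4%. Kestria agreement on 14-3-3: 14-3-2-1 not covered. → 4%.
Line D: electric motor → 14-3; rated 90 kW → 14-3-1; for motor vehicles → 14-3-1-3. Scheduled 37%. Rothland agreement on 14-4-1-2: 14-3-1-3 not covered. → 37%.
Line E: battery pack → 14-2; rated 90 kW → 14-2-2; for domestic appliances → 14-2-2-1. Scheduled 25%. No special measure applies. → 25%.
Sum: 14% + 13% + 4% + 37% + 25% = 93%.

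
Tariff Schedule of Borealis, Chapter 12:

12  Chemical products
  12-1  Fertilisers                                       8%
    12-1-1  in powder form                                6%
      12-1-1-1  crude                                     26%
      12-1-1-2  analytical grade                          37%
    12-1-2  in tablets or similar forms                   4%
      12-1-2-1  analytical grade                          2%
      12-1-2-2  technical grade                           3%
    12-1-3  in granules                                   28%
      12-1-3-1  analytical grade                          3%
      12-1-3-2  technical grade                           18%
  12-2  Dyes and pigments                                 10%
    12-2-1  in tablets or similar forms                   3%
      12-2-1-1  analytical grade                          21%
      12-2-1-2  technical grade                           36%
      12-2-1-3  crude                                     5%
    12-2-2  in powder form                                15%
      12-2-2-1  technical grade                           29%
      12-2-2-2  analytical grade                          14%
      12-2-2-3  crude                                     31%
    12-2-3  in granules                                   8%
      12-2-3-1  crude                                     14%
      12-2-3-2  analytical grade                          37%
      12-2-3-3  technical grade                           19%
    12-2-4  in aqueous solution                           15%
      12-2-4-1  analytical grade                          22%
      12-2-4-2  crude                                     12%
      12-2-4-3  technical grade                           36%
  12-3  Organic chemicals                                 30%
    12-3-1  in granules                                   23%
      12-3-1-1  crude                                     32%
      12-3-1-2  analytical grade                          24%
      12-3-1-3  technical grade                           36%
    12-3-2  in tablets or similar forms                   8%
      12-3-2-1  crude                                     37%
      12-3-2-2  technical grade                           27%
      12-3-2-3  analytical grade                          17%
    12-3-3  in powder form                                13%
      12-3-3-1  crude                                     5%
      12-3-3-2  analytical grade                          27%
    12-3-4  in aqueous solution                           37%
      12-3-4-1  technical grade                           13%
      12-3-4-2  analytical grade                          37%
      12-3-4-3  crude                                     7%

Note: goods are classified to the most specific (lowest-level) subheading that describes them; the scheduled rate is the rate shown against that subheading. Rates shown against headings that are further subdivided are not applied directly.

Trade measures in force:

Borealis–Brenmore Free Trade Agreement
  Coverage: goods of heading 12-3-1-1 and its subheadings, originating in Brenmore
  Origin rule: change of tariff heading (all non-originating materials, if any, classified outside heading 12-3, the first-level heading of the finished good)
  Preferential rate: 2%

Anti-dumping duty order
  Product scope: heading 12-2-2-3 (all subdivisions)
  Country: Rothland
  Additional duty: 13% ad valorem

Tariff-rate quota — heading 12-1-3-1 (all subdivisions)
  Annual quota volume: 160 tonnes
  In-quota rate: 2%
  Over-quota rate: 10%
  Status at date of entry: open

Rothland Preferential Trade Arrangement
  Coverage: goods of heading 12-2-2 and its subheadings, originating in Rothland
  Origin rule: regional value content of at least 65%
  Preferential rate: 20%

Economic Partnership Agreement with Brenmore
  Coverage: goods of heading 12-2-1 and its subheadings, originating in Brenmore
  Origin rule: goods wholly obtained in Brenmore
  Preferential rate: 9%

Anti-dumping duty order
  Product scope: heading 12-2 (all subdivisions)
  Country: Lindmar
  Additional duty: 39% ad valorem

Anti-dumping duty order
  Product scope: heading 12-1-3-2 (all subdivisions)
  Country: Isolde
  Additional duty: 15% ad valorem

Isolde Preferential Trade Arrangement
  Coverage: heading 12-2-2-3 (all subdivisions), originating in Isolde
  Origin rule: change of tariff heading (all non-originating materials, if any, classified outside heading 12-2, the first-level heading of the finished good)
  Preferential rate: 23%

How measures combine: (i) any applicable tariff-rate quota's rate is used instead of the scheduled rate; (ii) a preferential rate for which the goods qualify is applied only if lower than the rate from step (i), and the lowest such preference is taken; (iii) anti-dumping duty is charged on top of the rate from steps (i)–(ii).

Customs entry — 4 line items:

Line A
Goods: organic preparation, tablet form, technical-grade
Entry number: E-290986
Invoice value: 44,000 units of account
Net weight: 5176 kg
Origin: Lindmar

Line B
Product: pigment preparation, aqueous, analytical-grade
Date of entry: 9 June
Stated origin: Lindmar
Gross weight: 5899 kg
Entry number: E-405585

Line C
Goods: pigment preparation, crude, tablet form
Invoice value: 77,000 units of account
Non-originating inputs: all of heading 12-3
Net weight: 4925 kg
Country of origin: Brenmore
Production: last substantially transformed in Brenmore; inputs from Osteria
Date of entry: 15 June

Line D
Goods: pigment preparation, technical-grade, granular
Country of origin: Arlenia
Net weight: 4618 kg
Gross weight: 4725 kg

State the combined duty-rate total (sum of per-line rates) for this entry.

112%

Line A: organic → 12-3; tablet form → 12-3-2; technical-grade → 12-3-2-2. Scheduled 27%. No special measure applies. → 27%.
Line B: pigment → 12-2; aqueous → 12-2-4; analytical-grade → 12-2-4-1. Scheduled 22%. anti-dumping (Lindmar, 12-2): +39%; total 22% + 39% = 61%. → 61%.
Line C: pigment → 12-2; tablet form → 12-2-1; crude → 12-2-1-3. Scheduled 5%. Brenmore agreement on 12-3-1-1: 12-2-1-3 not covered; Brenmore agreement on 12-2-1: not wholly obtained. → 5%.
Line D: pigment → 12-2; granular → 12-2-3; technical-grade → 12-2-3-3. Scheduled 19%. No special measure applies. → 19%.
Sum: 27% + 61% + 5% + 19% = 112%.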